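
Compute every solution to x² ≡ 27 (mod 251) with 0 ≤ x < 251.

Since 251 ≡ 3 (mod 4), a square root of 27 is 27^((251+1)/4) = 27^63 mod 251.
Repeated squaring: 27^2≡227, 27^4≡74, 27^8≡205, 27^16≡108, 27^32≡118 (mod 251).
27^63 = 27^(32+16+8+4+2+1) ≡ 23 (mod 251).
Check: 23² = 529 ≡ 27 (mod 251). The two roots are 23 and 228.

23, 228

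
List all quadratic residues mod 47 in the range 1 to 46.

1, 2, 3, 4, 6, 7, 8, 9, 12, 14, 16, 17, 18, 21, 24, 25, 27, 28, 32, 34, 36, 37, 42

Square k = 1,…,23 (k and 47−k give the same square):
1²=1, 2²=4, 3²=9, 4²=16, 5²=25, 6²=36, 7²≡2, 8²≡17, 9²≡34, 10²≡6, 11²≡27, 12²≡3, 13²≡28, 14²≡8, 15²≡37, 16²≡21, 17²≡7, 18²≡42, 19²≡32, 20²≡24, 21²≡18, 22²≡14, 23²≡12 (mod 47).
So the quadratic residues mod 47 are {1, 2, 3, 4, 6, 7, 8, 9, 12, 14, 16, 17, 18, 21, 24, 25, 27, 28, 32, 34, 36, 37, 42}.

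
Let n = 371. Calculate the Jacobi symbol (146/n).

-1

Pull out 2: since 371 ≡ 3 (mod 8), (2/371) = -1.
Reciprocity: 73 ≡ 1 and 371 ≡ 3 (mod 4), so (73/371) = +(371/73).
Reduce top mod 73: now compute (6/73).
Pull out 2: since 73 ≡ 1 (mod 8), (2/73) = +1.
Reciprocity: 3 ≡ 3 and 73 ≡ 1 (mod 4), so (3/73) = +(73/3).
Reduce top mod 3: now compute (1/3).
Reached (1/3) = 1. Collecting the sign flips along the way, the symbol is -1.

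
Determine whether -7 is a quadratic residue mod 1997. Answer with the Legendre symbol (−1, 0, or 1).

First reduce: -7 ≡ 1990 (mod 1997).
Pull out 2: since 1997 ≡ 5 (mod 8), (2/1997) = -1.
Reciprocity: 995 ≡ 3 and 1997 ≡ 1 (mod 4), so (995/1997) = +(1997/995).
Reduce top mod 995: now compute (7/995).
Reciprocity: 7 ≡ 3 and 995 ≡ 3 (mod 4), so (7/995) = −(995/7).
Reduce top mod 7: now compute (1/7).
Reached (1/7) = 1. Collecting the sign flips along the way, the symbol is +1.

1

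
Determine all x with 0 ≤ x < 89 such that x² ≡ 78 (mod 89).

16, 73

89 ≡ 1 (mod 4), so we find a root by search.
Trying successive values, 16² = 256 ≡ 78 (mod 89). The other root is 89 − 16 = 73.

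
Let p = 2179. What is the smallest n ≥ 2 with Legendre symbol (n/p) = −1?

(2/2179) = −1, so 2 is the smallest positive non-residue mod 2179.

2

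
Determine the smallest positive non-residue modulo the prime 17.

(2/17) = +1, so 2 is a residue.
(3/17) = −1, so 3 is the smallest positive non-residue mod 17.

3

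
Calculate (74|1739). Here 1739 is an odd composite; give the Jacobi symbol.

0

Pull out 2: since 1739 ≡ 3 (mod 8), (2/1739) = -1.
Reciprocity: 37 ≡ 1 and 1739 ≡ 3 (mod 4), so (37/1739) = +(1739/37).
Reduce top mod 37: now compute (0/37).
Top reduces to 0: gcd > 1, so the symbol is 0.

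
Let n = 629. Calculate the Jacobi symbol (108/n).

Pull out 2^2: since 629 ≡ 5 (mod 8), (2/629) = -1, so (2/629)^2 = +1.
Reciprocity: 27 ≡ 3 and 629 ≡ 1 (mod 4), so (27/629) = +(629/27).
Reduce top mod 27: now compute (8/27).
Pull out 2^3: since 27 ≡ 3 (mod 8), (2/27) = -1, so (2/27)^3 = -1.
Reached (1/27) = 1. Collecting the sign flips along the way, the symbol is -1.

-1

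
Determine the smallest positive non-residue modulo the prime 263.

(2/263) = +1, so 2 is a residue.
(3/263) = +1, so 3 is a residue.
(4/263) = +1, so 4 is a residue.
(5/263) = −1, so 5 is the smallest positive non-residue mod 263.

5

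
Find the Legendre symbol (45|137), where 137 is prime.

Euler's criterion: (45/137) ≡ 45^68 (mod 137).
45^2 ≡ 107 (mod 137)
45^4 ≡ 78 (mod 137)
45^8 ≡ 56 (mod 137)
45^16 ≡ 122 (mod 137)
45^32 ≡ 88 (mod 137)
45^64 ≡ 72 (mod 137)
45^68 = 45^(64+4) ≡ 136 (mod 137).
Result is 136 ≡ −1, so (45/137) = −1.

-1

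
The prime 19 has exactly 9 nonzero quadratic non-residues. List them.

2,3,8,10,12,13,14,15,18

Square k = 1,…,9 (k and 19−k give the same square):
1²=1, 2²=4, 3²=9, 4²=16, 5²≡6, 6²≡17, 7²≡11, 8²≡7, 9²≡5 (mod 19).
The residues are {1, 4, 5, 6, 7, 9, 11, 16, 17}; the non-residues are the remaining 9 nonzero classes.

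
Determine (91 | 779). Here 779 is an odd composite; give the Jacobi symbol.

-1

Reciprocity: 91 ≡ 3 and 779 ≡ 3 (mod 4), so (91/779) = −(779/91).
Reduce top mod 91: now compute (51/91).
Reciprocity: 51 ≡ 3 and 91 ≡ 3 (mod 4), so (51/91) = −(91/51).
Reduce top mod 51: now compute (40/51).
Pull out 2^3: since 51 ≡ 3 (mod 8), (2/51) = -1, so (2/51)^3 = -1.
Reciprocity: 5 ≡ 1 and 51 ≡ 3 (mod 4), so (5/51) = +(51/5).
Reduce top mod 5: now compute (1/5).
Reached (1/5) = 1. Collecting the sign flips along the way, the symbol is -1.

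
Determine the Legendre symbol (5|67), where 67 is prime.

Reciprocity: 5 ≡ 1 and 67 ≡ 3 (mod 4), so (5/67) = +(67/5).
Reduce top mod 5: now compute (2/5).
Pull out 2: since 5 ≡ 5 (mod 8), (2/5) = -1.
Reached (1/5) = 1. Collecting the sign flips along the way, the symbol is -1.

-1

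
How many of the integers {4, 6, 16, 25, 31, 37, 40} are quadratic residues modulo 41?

(4/41) = +1 → QR.
(6/41) = -1 → non-residue.
(16/41) = +1 → QR.
(25/41) = +1 → QR.
(31/41) = +1 → QR.
(37/41) = +1 → QR.
(40/41) = +1 → QR.
Total quadratic residues among the 7: 6.

6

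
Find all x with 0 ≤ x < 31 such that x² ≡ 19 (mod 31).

Since 31 ≡ 3 (mod 4), a square root of 19 is 19^((31+1)/4) = 19^8 mod 31.
Repeated squaring: 19^2≡20, 19^4≡28, 19^8≡9 (mod 31).
19^8 = 19^(8) ≡ 9 (mod 31).
Check: 9² = 81 ≡ 19 (mod 31). The two roots are 9 and 22.

9, 22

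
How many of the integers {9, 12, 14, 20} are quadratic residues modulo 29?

(9/29) = +1 → QR.
(12/29) = -1 → non-residue.
(14/29) = -1 → non-residue.
(20/29) = +1 → QR.
Total quadratic residues among the 4: 2.

2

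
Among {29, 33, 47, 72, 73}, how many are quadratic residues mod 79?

2

(29/79) = -1 → non-residue.
(33/79) = -1 → non-residue.
(47/79) = -1 → non-residue.
(72/79) = +1 → QR.
(73/79) = +1 → QR.
Total quadratic residues among the 5: 2.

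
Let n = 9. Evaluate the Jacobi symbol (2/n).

1

Pull out 2: since 9 ≡ 1 (mod 8), (2/9) = +1.
Reached (1/9) = 1. Collecting the sign flips along the way, the symbol is +1.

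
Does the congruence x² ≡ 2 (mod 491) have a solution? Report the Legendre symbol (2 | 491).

Pull out 2: since 491 ≡ 3 (mod 8), (2/491) = -1.
Reached (1/491) = 1. Collecting the sign flips along the way, the symbol is -1.

-1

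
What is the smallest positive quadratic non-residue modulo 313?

(2/313) = +1, so 2 is a residue.
(3/313) = +1, so 3 is a residue.
(4/313) = +1, so 4 is a residue.
(5/313) = −1, so 5 is the smallest positive non-residue mod 313.

5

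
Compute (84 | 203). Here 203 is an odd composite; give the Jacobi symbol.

Pull out 2^2: since 203 ≡ 3 (mod 8), (2/203) = -1, so (2/203)^2 = +1.
Reciprocity: 21 ≡ 1 and 203 ≡ 3 (mod 4), so (21/203) = +(203/21).
Reduce top mod 21: now compute (14/21).
Pull out 2: since 21 ≡ 5 (mod 8), (2/21) = -1.
Reciprocity: 7 ≡ 3 and 21 ≡ 1 (mod 4), so (7/21) = +(21/7).
Reduce top mod 7: now compute (0/7).
Top reduces to 0: gcd > 1, so the symbol is 0.

0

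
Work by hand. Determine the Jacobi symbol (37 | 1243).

-1

Reciprocity: 37 ≡ 1 and 1243 ≡ 3 (mod 4), so (37/1243) = +(1243/37).
Reduce top mod 37: now compute (22/37).
Pull out 2: since 37 ≡ 5 (mod 8), (2/37) = -1.
Reciprocity: 11 ≡ 3 and 37 ≡ 1 (mod 4), so (11/37) = +(37/11).
Reduce top mod 11: now compute (4/11).
Pull out 2^2: since 11 ≡ 3 (mod 8), (2/11) = -1, so (2/11)^2 = +1.
Reached (1/11) = 1. Collecting the sign flips along the way, the symbol is -1.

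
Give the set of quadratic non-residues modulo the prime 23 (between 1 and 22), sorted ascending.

5 7 10 11 14 15 17 19 20 21 22

Square k = 1,…,11 (k and 23−k give the same square):
1²=1, 2²=4, 3²=9, 4²=16, 5²≡2, 6²≡13, 7²≡3, 8²≡18, 9²≡12, 10²≡8, 11²≡6 (mod 23).
The residues are {1, 2, 3, 4, 6, 8, 9, 12, 13, 16, 18}; the non-residues are the remaining 11 nonzero classes.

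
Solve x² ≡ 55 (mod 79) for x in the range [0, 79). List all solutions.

23, 56

Since 79 ≡ 3 (mod 4), a square root of 55 is 55^((79+1)/4) = 55^20 mod 79.
Repeated squaring: 55^2≡23, 55^4≡55, 55^8≡23, 55^16≡55 (mod 79).
55^20 = 55^(16+4) ≡ 23 (mod 79).
Check: 23² = 529 ≡ 55 (mod 79). The two roots are 23 and 56.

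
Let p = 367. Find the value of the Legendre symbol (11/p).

-1

Reciprocity: 11 ≡ 3 and 367 ≡ 3 (mod 4), so (11/367) = −(367/11).
Reduce top mod 11: now compute (4/11).
Pull out 2^2: since 11 ≡ 3 (mod 8), (2/11) = -1, so (2/11)^2 = +1.
Reached (1/11) = 1. Collecting the sign flips along the way, the symbol is -1.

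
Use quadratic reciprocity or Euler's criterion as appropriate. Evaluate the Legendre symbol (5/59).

Reciprocity: 5 ≡ 1 and 59 ≡ 3 (mod 4), so (5/59) = +(59/5).
Reduce top mod 5: now compute (4/5).
Pull out 2^2: since 5 ≡ 5 (mod 8), (2/5) = -1, so (2/5)^2 = +1.
Reached (1/5) = 1. Collecting the sign flips along the way, the symbol is +1.

1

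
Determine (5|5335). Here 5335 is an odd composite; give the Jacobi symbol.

0

Reciprocity: 5 ≡ 1 and 5335 ≡ 3 (mod 4), so (5/5335) = +(5335/5).
Reduce top mod 5: now compute (0/5).
Top reduces to 0: gcd > 1, so the symbol is 0.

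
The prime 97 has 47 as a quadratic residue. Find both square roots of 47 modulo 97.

12, 85

97 ≡ 1 (mod 4), so we find a root by search.
Trying successive values, 12² = 144 ≡ 47 (mod 97). The other root is 97 − 12 = 85.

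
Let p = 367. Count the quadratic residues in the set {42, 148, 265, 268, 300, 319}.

(42/367) = -1 → non-residue.
(148/367) = +1 → QR.
(265/367) = -1 → non-residue.
(268/367) = +1 → QR.
(300/367) = -1 → non-residue.
(319/367) = +1 → QR.
Total quadratic residues among the 6: 3.

3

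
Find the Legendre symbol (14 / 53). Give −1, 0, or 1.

Pull out 2: since 53 ≡ 5 (mod 8), (2/53) = -1.
Reciprocity: 7 ≡ 3 and 53 ≡ 1 (mod 4), so (7/53) = +(53/7).
Reduce top mod 7: now compute (4/7).
Pull out 2^2: since 7 ≡ 7 (mod 8), (2/7) = +1, so (2/7)^2 = +1.
Reached (1/7) = 1. Collecting the sign flips along the way, the symbol is -1.

-1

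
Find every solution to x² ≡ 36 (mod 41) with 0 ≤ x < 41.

41 ≡ 1 (mod 4), so we find a root by search.
Trying successive values, 6² = 36 ≡ 36 (mod 41). The other root is 41 − 6 = 35.

6, 35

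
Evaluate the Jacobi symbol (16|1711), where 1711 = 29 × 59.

Pull out 2^4: since 1711 ≡ 7 (mod 8), (2/1711) = +1, so (2/1711)^4 = +1.
Reached (1/1711) = 1. Collecting the sign flips along the way, the symbol is +1.

1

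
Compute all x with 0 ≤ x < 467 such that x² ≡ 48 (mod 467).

Since 467 ≡ 3 (mod 4), a square root of 48 is 48^((467+1)/4) = 48^117 mod 467.
Repeated squaring: 48^2≡436, 48^4≡27, 48^8≡262, 48^16≡462, 48^32≡25, 48^64≡158 (mod 467).
48^117 = 48^(64+32+16+4+1) ≡ 270 (mod 467).
Check: 270² = 72900 ≡ 48 (mod 467). The two roots are 197 and 270.

197, 270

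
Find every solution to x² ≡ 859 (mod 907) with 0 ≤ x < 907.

Since 907 ≡ 3 (mod 4), a square root of 859 is 859^((907+1)/4) = 859^227 mod 907.
Repeated squaring: 859^2≡490, 859^4≡652, 859^8≡628, 859^16≡746, 859^32≡525, 859^64≡804, 859^128≡632 (mod 907).
859^227 = 859^(128+64+32+2+1) ≡ 552 (mod 907).
Check: 552² = 304704 ≡ 859 (mod 907). The two roots are 355 and 552.

355, 552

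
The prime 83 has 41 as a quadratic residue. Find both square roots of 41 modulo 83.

37, 46

Since 83 ≡ 3 (mod 4), a square root of 41 is 41^((83+1)/4) = 41^21 mod 83.
Repeated squaring: 41^2≡21, 41^4≡26, 41^8≡12, 41^16≡61 (mod 83).
41^21 = 41^(16+4+1) ≡ 37 (mod 83).
Check: 37² = 1369 ≡ 41 (mod 83). The two roots are 37 and 46.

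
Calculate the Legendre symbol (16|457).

1

Pull out 2^4: since 457 ≡ 1 (mod 8), (2/457) = +1, so (2/457)^4 = +1.
Reached (1/457) = 1. Collecting the sign flips along the way, the symbol is +1.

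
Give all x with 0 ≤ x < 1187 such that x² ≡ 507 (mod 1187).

579, 608

Since 1187 ≡ 3 (mod 4), a square root of 507 is 507^((1187+1)/4) = 507^297 mod 1187.
Repeated squaring: 507^2≡657, 507^4≡768, 507^8≡1072, 507^16≡168, 507^32≡923, 507^64≡850, 507^128≡804, 507^256≡688 (mod 1187).
507^297 = 507^(256+32+8+1) ≡ 608 (mod 1187).
Check: 608² = 369664 ≡ 507 (mod 1187). The two roots are 579 and 608.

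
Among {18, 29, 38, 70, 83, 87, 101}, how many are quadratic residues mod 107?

4

(18/107) = -1 → non-residue.
(29/107) = +1 → QR.
(38/107) = -1 → non-residue.
(70/107) = -1 → non-residue.
(83/107) = +1 → QR.
(87/107) = +1 → QR.
(101/107) = +1 → QR.
Total quadratic residues among the 7: 4.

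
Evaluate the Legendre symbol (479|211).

-1

First reduce: 479 ≡ 57 (mod 211).
Reciprocity: 57 ≡ 1 and 211 ≡ 3 (mod 4), so (57/211) = +(211/57).
Reduce top mod 57: now compute (40/57).
Pull out 2^3: since 57 ≡ 1 (mod 8), (2/57) = +1, so (2/57)^3 = +1.
Reciprocity: 5 ≡ 1 and 57 ≡ 1 (mod 4), so (5/57) = +(57/5).
Reduce top mod 5: now compute (2/5).
Pull out 2: since 5 ≡ 5 (mod 8), (2/5) = -1.
Reached (1/5) = 1. Collecting the sign flips along the way, the symbol is -1.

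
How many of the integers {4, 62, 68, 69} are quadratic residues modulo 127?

4

(4/127) = +1 → QR.
(62/127) = +1 → QR.
(68/127) = +1 → QR.
(69/127) = +1 → QR.
Total quadratic residues among the 4: 4.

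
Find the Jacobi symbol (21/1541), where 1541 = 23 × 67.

Reciprocity: 21 ≡ 1 and 1541 ≡ 1 (mod 4), so (21/1541) = +(1541/21).
Reduce top mod 21: now compute (8/21).
Pull out 2^3: since 21 ≡ 5 (mod 8), (2/21) = -1, so (2/21)^3 = -1.
Reached (1/21) = 1. Collecting the sign flips along the way, the symbol is -1.

-1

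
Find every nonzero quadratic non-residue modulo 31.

3, 6, 11, 12, 13, 15, 17, 21, 22, 23, 24, 26, 27, 29, 30

Square k = 1,…,15 (k and 31−k give the same square):
1²=1, 2²=4, 3²=9, 4²=16, 5²=25, 6²≡5, 7²≡18, 8²≡2, 9²≡19, 10²≡7, 11²≡28, 12²≡20, 13²≡14, 14²≡10, 15²≡8 (mod 31).
The residues are {1, 2, 4, 5, 7, 8, 9, 10, 14, 16, 18, 19, 20, 25, 28}; the non-residues are the remaining 15 nonzero classes.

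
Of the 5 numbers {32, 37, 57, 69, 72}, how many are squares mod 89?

(32/89) = +1 → QR.
(37/89) = -1 → non-residue.
(57/89) = +1 → QR.
(69/89) = +1 → QR.
(72/89) = +1 → QR.
Total quadratic residues among the 5: 4.

4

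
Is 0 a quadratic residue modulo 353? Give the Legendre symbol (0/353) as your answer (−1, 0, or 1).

0

Top reduces to 0: gcd > 1, so the symbol is 0.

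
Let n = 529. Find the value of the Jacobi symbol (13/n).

Reciprocity: 13 ≡ 1 and 529 ≡ 1 (mod 4), so (13/529) = +(529/13).
Reduce top mod 13: now compute (9/13).
Reciprocity: 9 ≡ 1 and 13 ≡ 1 (mod 4), so (9/13) = +(13/9).
Reduce top mod 9: now compute (4/9).
Pull out 2^2: since 9 ≡ 1 (mod 8), (2/9) = +1, so (2/9)^2 = +1.
Reached (1/9) = 1. Collecting the sign flips along the way, the symbol is +1.

1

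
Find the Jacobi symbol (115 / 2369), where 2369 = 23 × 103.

Reciprocity: 115 ≡ 3 and 2369 ≡ 1 (mod 4), so (115/2369) = +(2369/115).
Reduce top mod 115: now compute (69/115).
Reciprocity: 69 ≡ 1 and 115 ≡ 3 (mod 4), so (69/115) = +(115/69).
Reduce top mod 69: now compute (46/69).
Pull out 2: since 69 ≡ 5 (mod 8), (2/69) = -1.
Reciprocity: 23 ≡ 3 and 69 ≡ 1 (mod 4), so (23/69) = +(69/23).
Reduce top mod 23: now compute (0/23).
Top reduces to 0: gcd > 1, so the symbol is 0.

0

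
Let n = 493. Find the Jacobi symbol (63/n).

-1

Reciprocity: 63 ≡ 3 and 493 ≡ 1 (mod 4), so (63/493) = +(493/63).
Reduce top mod 63: now compute (52/63).
Pull out 2^2: since 63 ≡ 7 (mod 8), (2/63) = +1, so (2/63)^2 = +1.
Reciprocity: 13 ≡ 1 and 63 ≡ 3 (mod 4), so (13/63) = +(63/13).
Reduce top mod 13: now compute (11/13).
Reciprocity: 11 ≡ 3 and 13 ≡ 1 (mod 4), so (11/13) = +(13/11).
Reduce top mod 11: now compute (2/11).
Pull out 2: since 11 ≡ 3 (mod 8), (2/11) = -1.
Reached (1/11) = 1. Collecting the sign flips along the way, the symbol is -1.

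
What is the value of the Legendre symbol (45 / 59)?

1

Euler's criterion: (45/59) ≡ 45^29 (mod 59).
45^2 ≡ 19 (mod 59)
45^4 ≡ 7 (mod 59)
45^8 ≡ 49 (mod 59)
45^16 ≡ 41 (mod 59)
45^29 = 45^(16+8+4+1) ≡ 1 (mod 59).
Result is 1, so (45/59) = 1.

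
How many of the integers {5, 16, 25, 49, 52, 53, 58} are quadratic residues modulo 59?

5

(5/59) = +1 → QR.
(16/59) = +1 → QR.
(25/59) = +1 → QR.
(49/59) = +1 → QR.
(52/59) = -1 → non-residue.
(53/59) = +1 → QR.
(58/59) = -1 → non-residue.
Total quadratic residues among the 7: 5.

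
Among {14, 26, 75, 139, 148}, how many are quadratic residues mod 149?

2

(14/149) = -1 → non-residue.
(26/149) = +1 → QR.
(75/149) = -1 → non-residue.
(139/149) = -1 → non-residue.
(148/149) = +1 → QR.
Total quadratic residues among the 5: 2.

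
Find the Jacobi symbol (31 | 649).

-1

Reciprocity: 31 ≡ 3 and 649 ≡ 1 (mod 4), so (31/649) = +(649/31).
Reduce top mod 31: now compute (29/31).
Reciprocity: 29 ≡ 1 and 31 ≡ 3 (mod 4), so (29/31) = +(31/29).
Reduce top mod 29: now compute (2/29).
Pull out 2: since 29 ≡ 5 (mod 8), (2/29) = -1.
Reached (1/29) = 1. Collecting the sign flips along the way, the symbol is -1.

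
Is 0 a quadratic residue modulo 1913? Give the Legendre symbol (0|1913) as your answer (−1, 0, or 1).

0

Top reduces to 0: gcd > 1, so the symbol is 0.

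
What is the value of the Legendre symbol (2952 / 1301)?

First reduce: 2952 ≡ 350 (mod 1301).
Pull out 2: since 1301 ≡ 5 (mod 8), (2/1301) = -1.
Reciprocity: 175 ≡ 3 and 1301 ≡ 1 (mod 4), so (175/1301) = +(1301/175).
Reduce top mod 175: now compute (76/175).
Pull out 2^2: since 175 ≡ 7 (mod 8), (2/175) = +1, so (2/175)^2 = +1.
Reciprocity: 19 ≡ 3 and 175 ≡ 3 (mod 4), so (19/175) = −(175/19).
Reduce top mod 19: now compute (4/19).
Pull out 2^2: since 19 ≡ 3 (mod 8), (2/19) = -1, so (2/19)^2 = +1.
Reached (1/19) = 1. Collecting the sign flips along the way, the symbol is +1.

1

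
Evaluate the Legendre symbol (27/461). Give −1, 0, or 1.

Reciprocity: 27 ≡ 3 and 461 ≡ 1 (mod 4), so (27/461) = +(461/27).
Reduce top mod 27: now compute (2/27).
Pull out 2: since 27 ≡ 3 (mod 8), (2/27) = -1.
Reached (1/27) = 1. Collecting the sign flips along the way, the symbol is -1.

-1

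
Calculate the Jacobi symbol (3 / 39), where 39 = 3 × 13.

Reciprocity: 3 ≡ 3 and 39 ≡ 3 (mod 4), so (3/39) = −(39/3).
Reduce top mod 3: now compute (0/3).
Top reduces to 0: gcd > 1, so the symbol is 0.

0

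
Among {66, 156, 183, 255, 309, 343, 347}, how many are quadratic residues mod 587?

3

(66/587) = +1 → QR.
(156/587) = -1 → non-residue.
(183/587) = -1 → non-residue.
(255/587) = -1 → non-residue.
(309/587) = -1 → non-residue.
(343/587) = +1 → QR.
(347/587) = +1 → QR.
Total quadratic residues among the 7: 3.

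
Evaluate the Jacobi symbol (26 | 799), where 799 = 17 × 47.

-1

Pull out 2: since 799 ≡ 7 (mod 8), (2/799) = +1.
Reciprocity: 13 ≡ 1 and 799 ≡ 3 (mod 4), so (13/799) = +(799/13).
Reduce top mod 13: now compute (6/13).
Pull out 2: since 13 ≡ 5 (mod 8), (2/13) = -1.
Reciprocity: 3 ≡ 3 and 13 ≡ 1 (mod 4), so (3/13) = +(13/3).
Reduce top mod 3: now compute (1/3).
Reached (1/3) = 1. Collecting the sign flips along the way, the symbol is -1.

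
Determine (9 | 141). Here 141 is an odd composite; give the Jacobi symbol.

Reciprocity: 9 ≡ 1 and 141 ≡ 1 (mod 4), so (9/141) = +(141/9).
Reduce top mod 9: now compute (6/9).
Pull out 2: since 9 ≡ 1 (mod 8), (2/9) = +1.
Reciprocity: 3 ≡ 3 and 9 ≡ 1 (mod 4), so (3/9) = +(9/3).
Reduce top mod 3: now compute (0/3).
Top reduces to 0: gcd > 1, so the symbol is 0.

0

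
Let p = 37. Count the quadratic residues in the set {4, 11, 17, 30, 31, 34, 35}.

(4/37) = +1 → QR.
(11/37) = +1 → QR.
(17/37) = -1 → non-residue.
(30/37) = +1 → QR.
(31/37) = -1 → non-residue.
(34/37) = +1 → QR.
(35/37) = -1 → non-residue.
Total quadratic residues among the 7: 4.

4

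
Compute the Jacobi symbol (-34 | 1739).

First reduce: -34 ≡ 1705 (mod 1739).
Reciprocity: 1705 ≡ 1 and 1739 ≡ 3 (mod 4), so (1705/1739) = +(1739/1705).
Reduce top mod 1705: now compute (34/1705).
Pull out 2: since 1705 ≡ 1 (mod 8), (2/1705) = +1.
Reciprocity: 17 ≡ 1 and 1705 ≡ 1 (mod 4), so (17/1705) = +(1705/17).
Reduce top mod 17: now compute (5/17).
Reciprocity: 5 ≡ 1 and 17 ≡ 1 (mod 4), so (5/17) = +(17/5).
Reduce top mod 5: now compute (2/5).
Pull out 2: since 5 ≡ 5 (mod 8), (2/5) = -1.
Reached (1/5) = 1. Collecting the sign flips along the way, the symbol is -1.

-1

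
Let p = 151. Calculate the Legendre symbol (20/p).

1

Euler's criterion: (20/151) ≡ 20^75 (mod 151).
20^2 ≡ 98 (mod 151)
20^4 ≡ 91 (mod 151)
20^8 ≡ 127 (mod 151)
20^16 ≡ 123 (mod 151)
20^32 ≡ 29 (mod 151)
20^64 ≡ 86 (mod 151)
20^75 = 20^(64+8+2+1) ≡ 1 (mod 151).
Result is 1, so (20/151) = 1.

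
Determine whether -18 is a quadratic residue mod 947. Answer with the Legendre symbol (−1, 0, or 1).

1

First reduce: -18 ≡ 929 (mod 947).
Reciprocity: 929 ≡ 1 and 947 ≡ 3 (mod 4), so (929/947) = +(947/929).
Reduce top mod 929: now compute (18/929).
Pull out 2: since 929 ≡ 1 (mod 8), (2/929) = +1.
Reciprocity: 9 ≡ 1 and 929 ≡ 1 (mod 4), so (9/929) = +(929/9).
Reduce top mod 9: now compute (2/9).
Pull out 2: since 9 ≡ 1 (mod 8), (2/9) = +1.
Reached (1/9) = 1. Collecting the sign flips along the way, the symbol is +1.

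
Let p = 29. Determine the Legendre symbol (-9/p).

1

Euler's criterion: (-9/29) ≡ 20^14 (mod 29).
20^2 ≡ 23 (mod 29)
20^4 ≡ 7 (mod 29)
20^8 ≡ 20 (mod 29)
20^14 = 20^(8+4+2) ≡ 1 (mod 29).
Result is 1, so (-9/29) = 1.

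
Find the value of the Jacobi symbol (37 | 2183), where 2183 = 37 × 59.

Reciprocity: 37 ≡ 1 and 2183 ≡ 3 (mod 4), so (37/2183) = +(2183/37).
Reduce top mod 37: now compute (0/37).
Top reduces to 0: gcd > 1, so the symbol is 0.

0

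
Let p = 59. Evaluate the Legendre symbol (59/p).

First reduce: 59 ≡ 0 (mod 59).
Top reduces to 0: gcd > 1, so the symbol is 0.

0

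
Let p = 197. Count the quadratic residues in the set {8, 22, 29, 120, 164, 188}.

(8/197) = -1 → non-residue.
(22/197) = +1 → QR.
(29/197) = +1 → QR.
(120/197) = -1 → non-residue.
(164/197) = +1 → QR.
(188/197) = +1 → QR.
Total quadratic residues among the 6: 4.

4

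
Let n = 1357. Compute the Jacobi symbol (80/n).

Pull out 2^4: since 1357 ≡ 5 (mod 8), (2/1357) = -1, so (2/1357)^4 = +1.
Reciprocity: 5 ≡ 1 and 1357 ≡ 1 (mod 4), so (5/1357) = +(1357/5).
Reduce top mod 5: now compute (2/5).
Pull out 2: since 5 ≡ 5 (mod 8), (2/5) = -1.
Reached (1/5) = 1. Collecting the sign flips along the way, the symbol is -1.

-1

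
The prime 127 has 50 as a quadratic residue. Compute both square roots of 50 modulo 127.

Since 127 ≡ 3 (mod 4), a square root of 50 is 50^((127+1)/4) = 50^32 mod 127.
Repeated squaring: 50^2≡87, 50^4≡76, 50^8≡61, 50^16≡38, 50^32≡47 (mod 127).
50^32 = 50^(32) ≡ 47 (mod 127).
Check: 47² = 2209 ≡ 50 (mod 127). The two roots are 47 and 80.

47, 80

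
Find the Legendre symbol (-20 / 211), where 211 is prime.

-1

First reduce: -20 ≡ 191 (mod 211).
Reciprocity: 191 ≡ 3 and 211 ≡ 3 (mod 4), so (191/211) = −(211/191).
Reduce top mod 191: now compute (20/191).
Pull out 2^2: since 191 ≡ 7 (mod 8), (2/191) = +1, so (2/191)^2 = +1.
Reciprocity: 5 ≡ 1 and 191 ≡ 3 (mod 4), so (5/191) = +(191/5).
Reduce top mod 5: now compute (1/5).
Reached (1/5) = 1. Collecting the sign flips along the way, the symbol is -1.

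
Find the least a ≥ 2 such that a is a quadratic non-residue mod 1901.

2

(2/1901) = −1, so 2 is the smallest positive non-residue mod 1901.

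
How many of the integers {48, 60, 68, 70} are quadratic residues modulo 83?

(48/83) = +1 → QR.
(60/83) = -1 → non-residue.
(68/83) = +1 → QR.
(70/83) = +1 → QR.
Total quadratic residues among the 4: 3.

3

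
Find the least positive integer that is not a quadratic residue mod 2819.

(2/2819) = −1, so 2 is the smallest positive non-residue mod 2819.

2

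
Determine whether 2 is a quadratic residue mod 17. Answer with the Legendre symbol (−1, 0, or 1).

Pull out 2: since 17 ≡ 1 (mod 8), (2/17) = +1.
Reached (1/17) = 1. Collecting the sign flips along the way, the symbol is +1.

1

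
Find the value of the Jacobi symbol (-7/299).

First reduce: -7 ≡ 292 (mod 299).
Pull out 2^2: since 299 ≡ 3 (mod 8), (2/299) = -1, so (2/299)^2 = +1.
Reciprocity: 73 ≡ 1 and 299 ≡ 3 (mod 4), so (73/299) = +(299/73).
Reduce top mod 73: now compute (7/73).
Reciprocity: 7 ≡ 3 and 73 ≡ 1 (mod 4), so (7/73) = +(73/7).
Reduce top mod 7: now compute (3/7).
Reciprocity: 3 ≡ 3 and 7 ≡ 3 (mod 4), so (3/7) = −(7/3).
Reduce top mod 3: now compute (1/3).
Reached (1/3) = 1. Collecting the sign flips along the way, the symbol is -1.

-1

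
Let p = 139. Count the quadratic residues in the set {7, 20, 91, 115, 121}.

4

(7/139) = +1 → QR.
(20/139) = +1 → QR.
(91/139) = +1 → QR.
(115/139) = -1 → non-residue.
(121/139) = +1 → QR.
Total quadratic residues among the 5: 4.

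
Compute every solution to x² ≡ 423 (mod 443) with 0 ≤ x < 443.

Since 443 ≡ 3 (mod 4), a square root of 423 is 423^((443+1)/4) = 423^111 mod 443.
Repeated squaring: 423^2≡400, 423^4≡77, 423^8≡170, 423^16≡105, 423^32≡393, 423^64≡285 (mod 443).
423^111 = 423^(64+32+8+4+2+1) ≡ 167 (mod 443).
Check: 167² = 27889 ≡ 423 (mod 443). The two roots are 167 and 276.

167, 276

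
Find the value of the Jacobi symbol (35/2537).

1

Reciprocity: 35 ≡ 3 and 2537 ≡ 1 (mod 4), so (35/2537) = +(2537/35).
Reduce top mod 35: now compute (17/35).
Reciprocity: 17 ≡ 1 and 35 ≡ 3 (mod 4), so (17/35) = +(35/17).
Reduce top mod 17: now compute (1/17).
Reached (1/17) = 1. Collecting the sign flips along the way, the symbol is +1.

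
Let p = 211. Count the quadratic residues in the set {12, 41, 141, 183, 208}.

(12/211) = -1 → non-residue.
(41/211) = -1 → non-residue.
(141/211) = -1 → non-residue.
(183/211) = +1 → QR.
(208/211) = +1 → QR.
Total quadratic residues among the 5: 2.

2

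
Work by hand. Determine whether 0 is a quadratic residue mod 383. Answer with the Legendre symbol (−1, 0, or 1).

Top reduces to 0: gcd > 1, so the symbol is 0.

0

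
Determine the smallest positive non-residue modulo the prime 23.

5

(2/23) = +1, so 2 is a residue.
(3/23) = +1, so 3 is a residue.
(4/23) = +1, so 4 is a residue.
(5/23) = −1, so 5 is the smallest positive non-residue mod 23.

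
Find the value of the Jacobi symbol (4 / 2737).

1

Pull out 2^2: since 2737 ≡ 1 (mod 8), (2/2737) = +1, so (2/2737)^2 = +1.
Reached (1/2737) = 1. Collecting the sign flips along the way, the symbol is +1.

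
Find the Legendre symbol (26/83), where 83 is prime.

1

Euler's criterion: (26/83) ≡ 26^41 (mod 83).
26^2 ≡ 12 (mod 83)
26^4 ≡ 61 (mod 83)
26^8 ≡ 69 (mod 83)
26^16 ≡ 30 (mod 83)
26^32 ≡ 70 (mod 83)
26^41 = 26^(32+8+1) ≡ 1 (mod 83).
Result is 1, so (26/83) = 1.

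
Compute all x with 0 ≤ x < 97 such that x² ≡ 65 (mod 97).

97 ≡ 1 (mod 4), so we find a root by search.
Trying successive values, 29² = 841 ≡ 65 (mod 97). The other root is 97 − 29 = 68.

29, 68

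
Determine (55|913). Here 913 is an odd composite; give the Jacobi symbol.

0

Reciprocity: 55 ≡ 3 and 913 ≡ 1 (mod 4), so (55/913) = +(913/55).
Reduce top mod 55: now compute (33/55).
Reciprocity: 33 ≡ 1 and 55 ≡ 3 (mod 4), so (33/55) = +(55/33).
Reduce top mod 33: now compute (22/33).
Pull out 2: since 33 ≡ 1 (mod 8), (2/33) = +1.
Reciprocity: 11 ≡ 3 and 33 ≡ 1 (mod 4), so (11/33) = +(33/11).
Reduce top mod 11: now compute (0/11).
Top reduces to 0: gcd > 1, so the symbol is 0.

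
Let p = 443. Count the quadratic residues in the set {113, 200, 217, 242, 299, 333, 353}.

3

(113/443) = +1 → QR.
(200/443) = -1 → non-residue.
(217/443) = +1 → QR.
(242/443) = -1 → non-residue.
(299/443) = -1 → non-residue.
(333/443) = +1 → QR.
(353/443) = -1 → non-residue.
Total quadratic residues among the 7: 3.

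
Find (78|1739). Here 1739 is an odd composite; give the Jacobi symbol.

-1

Pull out 2: since 1739 ≡ 3 (mod 8), (2/1739) = -1.
Reciprocity: 39 ≡ 3 and 1739 ≡ 3 (mod 4), so (39/1739) = −(1739/39).
Reduce top mod 39: now compute (23/39).
Reciprocity: 23 ≡ 3 and 39 ≡ 3 (mod 4), so (23/39) = −(39/23).
Reduce top mod 23: now compute (16/23).
Pull out 2^4: since 23 ≡ 7 (mod 8), (2/23) = +1, so (2/23)^4 = +1.
Reached (1/23) = 1. Collecting the sign flips along the way, the symbol is -1.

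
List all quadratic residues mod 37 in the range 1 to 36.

1 3 4 7 9 10 11 12 16 21 25 26 27 28 30 33 34 36

Square k = 1,…,18 (k and 37−k give the same square):
1²=1, 2²=4, 3²=9, 4²=16, 5²=25, 6²=36, 7²≡12, 8²≡27, 9²≡7, 10²≡26, 11²≡10, 12²≡33, 13²≡21, 14²≡11, 15²≡3, 16²≡34, 17²≡30, 18²≡28 (mod 37).
So the quadratic residues mod 37 are {1, 3, 4, 7, 9, 10, 11, 12, 16, 21, 25, 26, 27, 28, 30, 33, 34, 36}.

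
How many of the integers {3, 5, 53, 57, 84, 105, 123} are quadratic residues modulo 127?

(3/127) = -1 → non-residue.
(5/127) = -1 → non-residue.
(53/127) = -1 → non-residue.
(57/127) = -1 → non-residue.
(84/127) = +1 → QR.
(105/127) = -1 → non-residue.
(123/127) = -1 → non-residue.
Total quadratic residues among the 7: 1.

1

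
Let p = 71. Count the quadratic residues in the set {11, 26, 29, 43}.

(11/71) = -1 → non-residue.
(26/71) = -1 → non-residue.
(29/71) = +1 → QR.
(43/71) = +1 → QR.
Total quadratic residues among the 4: 2.

2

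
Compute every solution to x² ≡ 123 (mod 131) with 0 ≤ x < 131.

56, 75

Since 131 ≡ 3 (mod 4), a square root of 123 is 123^((131+1)/4) = 123^33 mod 131.
Repeated squaring: 123^2≡64, 123^4≡35, 123^8≡46, 123^16≡20, 123^32≡7 (mod 131).
123^33 = 123^(32+1) ≡ 75 (mod 131).
Check: 75² = 5625 ≡ 123 (mod 131). The two roots are 56 and 75.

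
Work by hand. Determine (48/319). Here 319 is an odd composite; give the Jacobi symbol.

-1

Pull out 2^4: since 319 ≡ 7 (mod 8), (2/319) = +1, so (2/319)^4 = +1.
Reciprocity: 3 ≡ 3 and 319 ≡ 3 (mod 4), so (3/319) = −(319/3).
Reduce top mod 3: now compute (1/3).
Reached (1/3) = 1. Collecting the sign flips along the way, the symbol is -1.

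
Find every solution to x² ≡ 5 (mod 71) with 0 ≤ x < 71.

Since 71 ≡ 3 (mod 4), a square root of 5 is 5^((71+1)/4) = 5^18 mod 71.
Repeated squaring: 5^2≡25, 5^4≡57, 5^8≡54, 5^16≡5 (mod 71).
5^18 = 5^(16+2) ≡ 54 (mod 71).
Check: 54² = 2916 ≡ 5 (mod 71). The two roots are 17 and 54.

17, 54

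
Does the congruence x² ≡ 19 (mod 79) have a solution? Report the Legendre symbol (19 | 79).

1

Euler's criterion: (19/79) ≡ 19^39 (mod 79).
19^2 ≡ 45 (mod 79)
19^4 ≡ 50 (mod 79)
19^8 ≡ 51 (mod 79)
19^16 ≡ 73 (mod 79)
19^32 ≡ 36 (mod 79)
19^39 = 19^(32+4+2+1) ≡ 1 (mod 79).
Result is 1, so (19/79) = 1.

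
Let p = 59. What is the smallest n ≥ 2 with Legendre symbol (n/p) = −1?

(2/59) = −1, so 2 is the smallest positive non-residue mod 59.

2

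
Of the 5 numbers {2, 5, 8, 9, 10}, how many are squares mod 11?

2

(2/11) = -1 → non-residue.
(5/11) = +1 → QR.
(8/11) = -1 → non-residue.
(9/11) = +1 → QR.
(10/11) = -1 → non-residue.
Total quadratic residues among the 5: 2.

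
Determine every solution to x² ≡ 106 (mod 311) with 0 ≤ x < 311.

130, 181

Since 311 ≡ 3 (mod 4), a square root of 106 is 106^((311+1)/4) = 106^78 mod 311.
Repeated squaring: 106^2≡40, 106^4≡45, 106^8≡159, 106^16≡90, 106^32≡14, 106^64≡196 (mod 311).
106^78 = 106^(64+8+4+2) ≡ 130 (mod 311).
Check: 130² = 16900 ≡ 106 (mod 311). The two roots are 130 and 181.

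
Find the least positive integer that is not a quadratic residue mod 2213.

(2/2213) = −1, so 2 is the smallest positive non-residue mod 2213.

2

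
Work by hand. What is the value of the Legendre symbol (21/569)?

-1

Euler's criterion: (21/569) ≡ 21^284 (mod 569).
21^2 ≡ 441 (mod 569)
21^4 ≡ 452 (mod 569)
21^8 ≡ 33 (mod 569)
21^16 ≡ 520 (mod 569)
21^32 ≡ 125 (mod 569)
21^64 ≡ 262 (mod 569)
21^128 ≡ 364 (mod 569)
21^256 ≡ 488 (mod 569)
21^284 = 21^(256+16+8+4) ≡ 568 (mod 569).
Result is 568 ≡ −1, so (21/569) = −1.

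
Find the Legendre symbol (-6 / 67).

Euler's criterion: (-6/67) ≡ 61^33 (mod 67).
61^2 ≡ 36 (mod 67)
61^4 ≡ 23 (mod 67)
61^8 ≡ 60 (mod 67)
61^16 ≡ 49 (mod 67)
61^32 ≡ 56 (mod 67)
61^33 = 61^(32+1) ≡ 66 (mod 67).
Result is 66 ≡ −1, so (-6/67) = −1.

-1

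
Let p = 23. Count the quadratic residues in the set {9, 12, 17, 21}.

(9/23) = +1 → QR.
(12/23) = +1 → QR.
(17/23) = -1 → non-residue.
(21/23) = -1 → non-residue.
Total quadratic residues among the 4: 2.

2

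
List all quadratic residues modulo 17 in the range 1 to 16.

Square k = 1,…,8 (k and 17−k give the same square):
1²=1, 2²=4, 3²=9, 4²=16, 5²≡8, 6²≡2, 7²≡15, 8²≡13 (mod 17).
So the quadratic residues mod 17 are {1, 2, 4, 8, 9, 13, 15, 16}.

1, 2, 4, 8, 9, 13, 15, 16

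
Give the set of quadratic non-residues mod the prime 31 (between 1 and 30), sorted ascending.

3, 6, 11, 12, 13, 15, 17, 21, 22, 23, 24, 26, 27, 29, 30

Square k = 1,…,15 (k and 31−k give the same square):
1²=1, 2²=4, 3²=9, 4²=16, 5²=25, 6²≡5, 7²≡18, 8²≡2, 9²≡19, 10²≡7, 11²≡28, 12²≡20, 13²≡14, 14²≡10, 15²≡8 (mod 31).
The residues are {1, 2, 4, 5, 7, 8, 9, 10, 14, 16, 18, 19, 20, 25, 28}; the non-residues are the remaining 15 nonzero classes.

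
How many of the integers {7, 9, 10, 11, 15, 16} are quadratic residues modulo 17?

(7/17) = -1 → non-residue.
(9/17) = +1 → QR.
(10/17) = -1 → non-residue.
(11/17) = -1 → non-residue.
(15/17) = +1 → QR.
(16/17) = +1 → QR.
Total quadratic residues among the 6: 3.

3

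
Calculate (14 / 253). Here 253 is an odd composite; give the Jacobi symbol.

-1

Pull out 2: since 253 ≡ 5 (mod 8), (2/253) = -1.
Reciprocity: 7 ≡ 3 and 253 ≡ 1 (mod 4), so (7/253) = +(253/7).
Reduce top mod 7: now compute (1/7).
Reached (1/7) = 1. Collecting the sign flips along the way, the symbol is -1.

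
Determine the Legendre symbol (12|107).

1

Euler's criterion: (12/107) ≡ 12^53 (mod 107).
12^2 ≡ 37 (mod 107)
12^4 ≡ 85 (mod 107)
12^8 ≡ 56 (mod 107)
12^16 ≡ 33 (mod 107)
12^32 ≡ 19 (mod 107)
12^53 = 12^(32+16+4+1) ≡ 1 (mod 107).
Result is 1, so (12/107) = 1.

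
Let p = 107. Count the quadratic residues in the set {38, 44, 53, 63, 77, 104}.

(38/107) = -1 → non-residue.
(44/107) = +1 → QR.
(53/107) = +1 → QR.
(63/107) = -1 → non-residue.
(77/107) = -1 → non-residue.
(104/107) = -1 → non-residue.
Total quadratic residues among the 6: 2.

2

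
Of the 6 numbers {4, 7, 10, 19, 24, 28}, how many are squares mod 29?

4

(4/29) = +1 → QR.
(7/29) = +1 → QR.
(10/29) = -1 → non-residue.
(19/29) = -1 → non-residue.
(24/29) = +1 → QR.
(28/29) = +1 → QR.
Total quadratic residues among the 6: 4.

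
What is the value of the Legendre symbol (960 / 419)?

First reduce: 960 ≡ 122 (mod 419).
Pull out 2: since 419 ≡ 3 (mod 8), (2/419) = -1.
Reciprocity: 61 ≡ 1 and 419 ≡ 3 (mod 4), so (61/419) = +(419/61).
Reduce top mod 61: now compute (53/61).
Reciprocity: 53 ≡ 1 and 61 ≡ 1 (mod 4), so (53/61) = +(61/53).
Reduce top mod 53: now compute (8/53).
Pull out 2^3: since 53 ≡ 5 (mod 8), (2/53) = -1, so (2/53)^3 = -1.
Reached (1/53) = 1. Collecting the sign flips along the way, the symbol is +1.

1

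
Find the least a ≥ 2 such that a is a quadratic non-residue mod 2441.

(2/2441) = +1, so 2 is a residue.
(3/2441) = −1, so 3 is the smallest positive non-residue mod 2441.

3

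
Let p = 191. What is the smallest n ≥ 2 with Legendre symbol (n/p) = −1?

7

(2/191) = +1, so 2 is a residue.
(3/191) = +1, so 3 is a residue.
(4/191) = +1, so 4 is a residue.
(5/191) = +1, so 5 is a residue.
(6/191) = +1, so 6 is a residue.
(7/191) = −1, so 7 is the smallest positive non-residue mod 191.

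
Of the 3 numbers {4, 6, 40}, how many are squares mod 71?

3

(4/71) = +1 → QR.
(6/71) = +1 → QR.
(40/71) = +1 → QR.
Total quadratic residues among the 3: 3.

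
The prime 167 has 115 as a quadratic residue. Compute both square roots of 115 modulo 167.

68, 99

Since 167 ≡ 3 (mod 4), a square root of 115 is 115^((167+1)/4) = 115^42 mod 167.
Repeated squaring: 115^2≡32, 115^4≡22, 115^8≡150, 115^16≡122, 115^32≡21 (mod 167).
115^42 = 115^(32+8+2) ≡ 99 (mod 167).
Check: 99² = 9801 ≡ 115 (mod 167). The two roots are 68 and 99.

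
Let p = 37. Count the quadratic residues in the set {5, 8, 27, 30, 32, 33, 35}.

(5/37) = -1 → non-residue.
(8/37) = -1 → non-residue.
(27/37) = +1 → QR.
(30/37) = +1 → QR.
(32/37) = -1 → non-residue.
(33/37) = +1 → QR.
(35/37) = -1 → non-residue.
Total quadratic residues among the 7: 3.

3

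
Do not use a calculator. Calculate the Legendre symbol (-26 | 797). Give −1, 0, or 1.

First reduce: -26 ≡ 771 (mod 797).
Reciprocity: 771 ≡ 3 and 797 ≡ 1 (mod 4), so (771/797) = +(797/771).
Reduce top mod 771: now compute (26/771).
Pull out 2: since 771 ≡ 3 (mod 8), (2/771) = -1.
Reciprocity: 13 ≡ 1 and 771 ≡ 3 (mod 4), so (13/771) = +(771/13).
Reduce top mod 13: now compute (4/13).
Pull out 2^2: since 13 ≡ 5 (mod 8), (2/13) = -1, so (2/13)^2 = +1.
Reached (1/13) = 1. Collecting the sign flips along the way, the symbol is -1.

-1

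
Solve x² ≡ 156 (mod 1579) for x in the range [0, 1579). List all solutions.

Since 1579 ≡ 3 (mod 4), a square root of 156 is 156^((1579+1)/4) = 156^395 mod 1579.
Repeated squaring: 156^2≡651, 156^4≡629, 156^8≡891, 156^16≡1223, 156^32≡416, 156^64≡945, 156^128≡890, 156^256≡1021 (mod 1579).
156^395 = 156^(256+128+8+2+1) ≡ 877 (mod 1579).
Check: 877² = 769129 ≡ 156 (mod 1579). The two roots are 702 and 877.

702, 877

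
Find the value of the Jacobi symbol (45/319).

Reciprocity: 45 ≡ 1 and 319 ≡ 3 (mod 4), so (45/319) = +(319/45).
Reduce top mod 45: now compute (4/45).
Pull out 2^2: since 45 ≡ 5 (mod 8), (2/45) = -1, so (2/45)^2 = +1.
Reached (1/45) = 1. Collecting the sign flips along the way, the symbol is +1.

1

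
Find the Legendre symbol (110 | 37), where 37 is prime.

1

First reduce: 110 ≡ 36 (mod 37).
Pull out 2^2: since 37 ≡ 5 (mod 8), (2/37) = -1, so (2/37)^2 = +1.
Reciprocity: 9 ≡ 1 and 37 ≡ 1 (mod 4), so (9/37) = +(37/9).
Reduce top mod 9: now compute (1/9).
Reached (1/9) = 1. Collecting the sign flips along the way, the symbol is +1.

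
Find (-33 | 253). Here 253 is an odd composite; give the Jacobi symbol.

First reduce: -33 ≡ 220 (mod 253).
Pull out 2^2: since 253 ≡ 5 (mod 8), (2/253) = -1, so (2/253)^2 = +1.
Reciprocity: 55 ≡ 3 and 253 ≡ 1 (mod 4), so (55/253) = +(253/55).
Reduce top mod 55: now compute (33/55).
Reciprocity: 33 ≡ 1 and 55 ≡ 3 (mod 4), so (33/55) = +(55/33).
Reduce top mod 33: now compute (22/33).
Pull out 2: since 33 ≡ 1 (mod 8), (2/33) = +1.
Reciprocity: 11 ≡ 3 and 33 ≡ 1 (mod 4), so (11/33) = +(33/11).
Reduce top mod 11: now compute (0/11).
Top reduces to 0: gcd > 1, so the symbol is 0.

0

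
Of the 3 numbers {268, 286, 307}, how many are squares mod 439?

2

(268/439) = -1 → non-residue.
(286/439) = +1 → QR.
(307/439) = +1 → QR.
Total quadratic residues among the 3: 2.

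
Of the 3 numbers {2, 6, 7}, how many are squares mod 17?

1

(2/17) = +1 → QR.
(6/17) = -1 → non-residue.
(7/17) = -1 → non-residue.
Total quadratic residues among the 3: 1.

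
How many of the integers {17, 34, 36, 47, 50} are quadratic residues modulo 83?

(17/83) = +1 → QR.
(34/83) = -1 → non-residue.
(36/83) = +1 → QR.
(47/83) = -1 → non-residue.
(50/83) = -1 → non-residue.
Total quadratic residues among the 5: 2.

2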